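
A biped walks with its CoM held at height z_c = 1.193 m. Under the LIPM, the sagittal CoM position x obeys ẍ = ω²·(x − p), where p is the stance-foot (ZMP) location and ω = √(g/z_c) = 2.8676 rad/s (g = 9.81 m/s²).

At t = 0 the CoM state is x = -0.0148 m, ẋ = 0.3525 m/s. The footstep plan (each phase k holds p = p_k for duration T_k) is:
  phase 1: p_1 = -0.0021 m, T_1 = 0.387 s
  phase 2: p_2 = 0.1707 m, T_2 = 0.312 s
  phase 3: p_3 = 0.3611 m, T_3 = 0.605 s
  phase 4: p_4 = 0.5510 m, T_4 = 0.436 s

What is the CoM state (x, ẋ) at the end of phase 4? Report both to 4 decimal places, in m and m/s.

phase 1: p=-0.0021, T=0.387, ωT=1.109761, cosh=1.681636, sinh=1.351998; start (x,ẋ)=(-0.014800, 0.352500) → end (x,ẋ)=(0.142738, 0.543539)
phase 2: p=0.1707, T=0.312, ωT=0.894691, cosh=1.427657, sinh=1.018923; start (x,ẋ)=(0.142738, 0.543539) → end (x,ẋ)=(0.323911, 0.694285)
phase 3: p=0.3611, T=0.605, ωT=1.734898, cosh=2.922384, sinh=2.745966; start (x,ẋ)=(0.323911, 0.694285) → end (x,ẋ)=(0.917255, 1.736130)
phase 4: p=0.5510, T=0.436, ωT=1.250274, cosh=1.888862, sinh=1.602436; start (x,ẋ)=(0.917255, 1.736130) → end (x,ẋ)=(2.212968, 4.962307)

x = 2.2130, ẋ = 4.9623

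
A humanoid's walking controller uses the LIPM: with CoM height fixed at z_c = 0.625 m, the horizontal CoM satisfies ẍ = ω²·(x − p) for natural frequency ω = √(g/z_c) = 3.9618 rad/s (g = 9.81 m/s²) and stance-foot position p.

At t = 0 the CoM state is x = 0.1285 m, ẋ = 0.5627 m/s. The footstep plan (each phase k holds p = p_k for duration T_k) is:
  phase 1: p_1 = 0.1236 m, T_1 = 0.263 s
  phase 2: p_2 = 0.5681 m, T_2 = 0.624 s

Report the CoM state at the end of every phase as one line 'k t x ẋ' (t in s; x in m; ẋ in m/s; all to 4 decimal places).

phase 1: p=0.1236, T=0.263, ωT=1.041953, cosh=1.593757, sinh=1.240992; start (x,ẋ)=(0.128500, 0.562700) → end (x,ẋ)=(0.307669, 0.920898)
phase 2: p=0.5681, T=0.624, ωT=2.472163, cosh=5.966225, sinh=5.881823; start (x,ẋ)=(0.307669, 0.920898) → end (x,ẋ)=(0.381508, -0.574429)

1 0.2630 0.3077 0.9209
2 0.8870 0.3815 -0.5744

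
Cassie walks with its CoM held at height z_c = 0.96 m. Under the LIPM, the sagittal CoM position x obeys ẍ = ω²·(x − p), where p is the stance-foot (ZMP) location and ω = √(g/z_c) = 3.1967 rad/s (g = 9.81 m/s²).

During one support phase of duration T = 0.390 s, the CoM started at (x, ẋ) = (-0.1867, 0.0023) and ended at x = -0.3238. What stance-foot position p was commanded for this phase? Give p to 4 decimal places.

p = -0.0302

ωT = 3.1967·0.390 = 1.246713; cosh(ωT) = 1.883169, sinh(ωT) = 1.595720
x(T) = p + (x₀−p)·cosh(ωT) + (ẋ₀/ω)·sinh(ωT) ⇒ p·(1 − cosh) = x(T) − x₀·cosh − (ẋ₀/ω)·sinh
numerator   = -0.3238 − (-0.1867)·1.883169 − (0.0023/3.1967)·1.595720 = 0.026639
denominator = 1 − 1.883169 = -0.883169
p = 0.026639 / -0.883169 = -0.0302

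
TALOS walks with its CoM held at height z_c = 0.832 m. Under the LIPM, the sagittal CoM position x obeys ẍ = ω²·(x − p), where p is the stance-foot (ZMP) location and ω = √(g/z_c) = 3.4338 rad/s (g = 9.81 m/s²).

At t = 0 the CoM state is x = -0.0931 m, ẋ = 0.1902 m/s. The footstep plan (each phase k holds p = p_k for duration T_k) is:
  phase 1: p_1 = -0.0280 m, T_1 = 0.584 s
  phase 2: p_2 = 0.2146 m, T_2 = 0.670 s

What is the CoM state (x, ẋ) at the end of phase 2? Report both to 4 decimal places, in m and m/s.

x = -1.3690, ẋ = -5.3486

phase 1: p=-0.0280, T=0.584, ωT=2.005339, cosh=3.781614, sinh=3.646999; start (x,ẋ)=(-0.093100, 0.190200) → end (x,ẋ)=(-0.072174, -0.095989)
phase 2: p=0.2146, T=0.670, ωT=2.300646, cosh=5.040411, sinh=4.940217; start (x,ẋ)=(-0.072174, -0.095989) → end (x,ẋ)=(-1.368957, -5.348572)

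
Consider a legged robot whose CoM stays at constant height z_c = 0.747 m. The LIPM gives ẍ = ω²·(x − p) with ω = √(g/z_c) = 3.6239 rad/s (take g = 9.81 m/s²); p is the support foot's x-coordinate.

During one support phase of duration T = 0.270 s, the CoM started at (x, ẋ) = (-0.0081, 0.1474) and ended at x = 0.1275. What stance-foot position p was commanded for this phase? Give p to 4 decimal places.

p = -0.1801

ωT = 3.6239·0.270 = 0.978453; cosh(ωT) = 1.518115, sinh(ωT) = 1.142223
x(T) = p + (x₀−p)·cosh(ωT) + (ẋ₀/ω)·sinh(ωT) ⇒ p·(1 − cosh) = x(T) − x₀·cosh − (ẋ₀/ω)·sinh
numerator   = 0.1275 − (-0.0081)·1.518115 − (0.1474/3.6239)·1.142223 = 0.093337
denominator = 1 − 1.518115 = -0.518115
p = 0.093337 / -0.518115 = -0.1801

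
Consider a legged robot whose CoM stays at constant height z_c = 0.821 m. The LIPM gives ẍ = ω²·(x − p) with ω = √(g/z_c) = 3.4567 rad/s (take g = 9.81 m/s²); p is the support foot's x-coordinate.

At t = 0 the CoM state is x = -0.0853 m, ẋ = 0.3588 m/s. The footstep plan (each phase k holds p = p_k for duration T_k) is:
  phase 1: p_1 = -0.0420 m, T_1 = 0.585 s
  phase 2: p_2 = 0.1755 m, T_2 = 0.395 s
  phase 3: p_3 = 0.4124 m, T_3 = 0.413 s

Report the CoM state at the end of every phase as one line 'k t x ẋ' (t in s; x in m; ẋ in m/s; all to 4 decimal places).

phase 1: p=-0.0420, T=0.585, ωT=2.022169, cosh=3.843533, sinh=3.711165; start (x,ẋ)=(-0.085300, 0.358800) → end (x,ẋ)=(0.176788, 0.823591)
phase 2: p=0.1755, T=0.395, ωT=1.365397, cosh=2.086278, sinh=1.830998; start (x,ẋ)=(0.176788, 0.823591) → end (x,ẋ)=(0.614439, 1.726391)
phase 3: p=0.4124, T=0.413, ωT=1.427617, cosh=2.204317, sinh=1.964437; start (x,ẋ)=(0.614439, 1.726391) → end (x,ẋ)=(1.838864, 5.177455)

1 0.5850 0.1768 0.8236
2 0.9800 0.6144 1.7264
3 1.3930 1.8389 5.1775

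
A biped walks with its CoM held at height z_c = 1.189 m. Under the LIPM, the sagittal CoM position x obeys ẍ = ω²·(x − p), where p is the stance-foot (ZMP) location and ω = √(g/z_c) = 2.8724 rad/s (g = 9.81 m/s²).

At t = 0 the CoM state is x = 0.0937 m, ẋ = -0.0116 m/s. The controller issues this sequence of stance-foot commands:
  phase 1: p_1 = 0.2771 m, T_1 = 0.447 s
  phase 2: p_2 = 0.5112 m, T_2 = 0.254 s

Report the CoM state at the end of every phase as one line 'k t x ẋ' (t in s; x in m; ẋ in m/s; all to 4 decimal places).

phase 1: p=0.2771, T=0.447, ωT=1.283963, cosh=1.943929, sinh=1.666992; start (x,ẋ)=(0.093700, -0.011600) → end (x,ẋ)=(-0.086149, -0.900718)
phase 2: p=0.5112, T=0.254, ωT=0.729590, cosh=1.278168, sinh=0.796061; start (x,ẋ)=(-0.086149, -0.900718) → end (x,ẋ)=(-0.501938, -2.517170)

1 0.4470 -0.0861 -0.9007
2 0.7010 -0.5019 -2.5172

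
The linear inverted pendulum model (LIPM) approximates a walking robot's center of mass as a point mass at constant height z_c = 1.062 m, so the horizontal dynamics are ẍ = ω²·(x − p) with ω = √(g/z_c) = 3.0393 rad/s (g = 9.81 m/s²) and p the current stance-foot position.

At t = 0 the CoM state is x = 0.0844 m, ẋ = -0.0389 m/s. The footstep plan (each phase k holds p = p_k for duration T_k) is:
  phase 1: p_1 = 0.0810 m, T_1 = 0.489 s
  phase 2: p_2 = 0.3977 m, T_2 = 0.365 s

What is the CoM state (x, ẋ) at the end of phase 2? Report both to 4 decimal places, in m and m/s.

phase 1: p=0.0810, T=0.489, ωT=1.486218, cosh=2.323286, sinh=2.097059; start (x,ẋ)=(0.084400, -0.038900) → end (x,ẋ)=(0.062059, -0.068706)
phase 2: p=0.3977, T=0.365, ωT=1.109344, cosh=1.681073, sinh=1.351297; start (x,ẋ)=(0.062059, -0.068706) → end (x,ẋ)=(-0.197084, -1.493977)

x = -0.1971, ẋ = -1.4940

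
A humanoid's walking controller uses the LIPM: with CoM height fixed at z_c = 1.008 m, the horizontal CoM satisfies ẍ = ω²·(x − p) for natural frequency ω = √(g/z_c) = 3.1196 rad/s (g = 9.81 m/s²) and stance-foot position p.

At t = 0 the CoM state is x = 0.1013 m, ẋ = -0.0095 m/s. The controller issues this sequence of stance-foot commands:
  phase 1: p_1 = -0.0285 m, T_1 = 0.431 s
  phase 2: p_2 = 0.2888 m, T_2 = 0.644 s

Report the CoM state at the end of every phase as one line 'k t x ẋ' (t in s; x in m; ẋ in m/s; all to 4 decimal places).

1 0.4310 0.2320 0.7045
2 1.0750 0.8998 2.0245

phase 1: p=-0.0285, T=0.431, ωT=1.344548, cosh=2.048554, sinh=1.787896; start (x,ẋ)=(0.101300, -0.009500) → end (x,ẋ)=(0.231958, 0.704501)
phase 2: p=0.2888, T=0.644, ωT=2.009022, cosh=3.795072, sinh=3.660953; start (x,ẋ)=(0.231958, 0.704501) → end (x,ẋ)=(0.899834, 2.024453)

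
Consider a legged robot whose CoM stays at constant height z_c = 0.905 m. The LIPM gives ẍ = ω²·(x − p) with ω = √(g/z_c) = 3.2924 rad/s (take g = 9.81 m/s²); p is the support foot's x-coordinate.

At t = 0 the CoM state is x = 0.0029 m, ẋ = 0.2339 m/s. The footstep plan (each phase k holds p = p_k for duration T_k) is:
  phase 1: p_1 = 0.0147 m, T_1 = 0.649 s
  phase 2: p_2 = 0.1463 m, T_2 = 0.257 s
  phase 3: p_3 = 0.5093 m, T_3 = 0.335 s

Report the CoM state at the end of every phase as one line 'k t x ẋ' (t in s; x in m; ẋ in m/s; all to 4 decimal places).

1 0.6490 0.2608 0.8423
2 0.9060 0.5475 1.5206
3 1.2410 1.1923 2.7117

phase 1: p=0.0147, T=0.649, ωT=2.136768, cosh=4.295022, sinh=4.176986; start (x,ẋ)=(0.002900, 0.233900) → end (x,ẋ)=(0.260762, 0.842328)
phase 2: p=0.1463, T=0.257, ωT=0.846147, cosh=1.379857, sinh=0.950792; start (x,ẋ)=(0.260762, 0.842328) → end (x,ẋ)=(0.547492, 1.520603)
phase 3: p=0.5093, T=0.335, ωT=1.102954, cosh=1.672471, sinh=1.340582; start (x,ẋ)=(0.547492, 1.520603) → end (x,ẋ)=(1.192326, 2.711733)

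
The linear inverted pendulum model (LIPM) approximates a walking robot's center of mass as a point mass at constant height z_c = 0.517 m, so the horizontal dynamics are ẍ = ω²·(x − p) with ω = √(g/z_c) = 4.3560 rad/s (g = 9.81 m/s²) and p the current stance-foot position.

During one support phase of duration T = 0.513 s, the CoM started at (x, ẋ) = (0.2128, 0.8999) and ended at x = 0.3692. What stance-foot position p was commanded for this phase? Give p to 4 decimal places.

ωT = 4.3560·0.513 = 2.234628; cosh(ωT) = 4.725019, sinh(ωT) = 4.617987
x(T) = p + (x₀−p)·cosh(ωT) + (ẋ₀/ω)·sinh(ωT) ⇒ p·(1 − cosh) = x(T) − x₀·cosh − (ẋ₀/ω)·sinh
numerator   = 0.3692 − (0.2128)·4.725019 − (0.8999/4.3560)·4.617987 = -1.590307
denominator = 1 − 4.725019 = -3.725019
p = -1.590307 / -3.725019 = 0.4269

p = 0.4269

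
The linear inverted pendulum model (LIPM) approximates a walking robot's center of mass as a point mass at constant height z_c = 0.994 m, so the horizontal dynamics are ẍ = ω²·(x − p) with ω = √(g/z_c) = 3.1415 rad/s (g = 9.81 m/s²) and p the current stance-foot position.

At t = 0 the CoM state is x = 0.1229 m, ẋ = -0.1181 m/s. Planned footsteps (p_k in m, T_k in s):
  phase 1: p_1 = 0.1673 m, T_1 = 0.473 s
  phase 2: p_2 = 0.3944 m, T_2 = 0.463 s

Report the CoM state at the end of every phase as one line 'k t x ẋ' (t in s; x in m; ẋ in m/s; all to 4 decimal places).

phase 1: p=0.1673, T=0.473, ωT=1.485929, cosh=2.322681, sinh=2.096390; start (x,ẋ)=(0.122900, -0.118100) → end (x,ẋ)=(-0.014638, -0.566719)
phase 2: p=0.3944, T=0.463, ωT=1.454515, cosh=2.257959, sinh=2.024445; start (x,ẋ)=(-0.014638, -0.566719) → end (x,ẋ)=(-0.894395, -3.881023)

1 0.4730 -0.0146 -0.5667
2 0.9360 -0.8944 -3.8810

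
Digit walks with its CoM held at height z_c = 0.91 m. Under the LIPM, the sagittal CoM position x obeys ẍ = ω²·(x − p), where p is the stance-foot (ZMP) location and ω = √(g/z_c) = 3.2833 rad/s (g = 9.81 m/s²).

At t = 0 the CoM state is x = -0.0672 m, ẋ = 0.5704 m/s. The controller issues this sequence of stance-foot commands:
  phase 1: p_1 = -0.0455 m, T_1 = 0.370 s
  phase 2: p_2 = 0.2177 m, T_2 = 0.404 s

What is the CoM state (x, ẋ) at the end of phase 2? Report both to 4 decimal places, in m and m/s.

x = 0.6443, ẋ = 1.6806

phase 1: p=-0.0455, T=0.370, ωT=1.214821, cosh=1.833227, sinh=1.536464; start (x,ẋ)=(-0.067200, 0.570400) → end (x,ẋ)=(0.181645, 0.936203)
phase 2: p=0.2177, T=0.404, ωT=1.326453, cosh=2.016537, sinh=1.751120; start (x,ẋ)=(0.181645, 0.936203) → end (x,ẋ)=(0.644310, 1.680593)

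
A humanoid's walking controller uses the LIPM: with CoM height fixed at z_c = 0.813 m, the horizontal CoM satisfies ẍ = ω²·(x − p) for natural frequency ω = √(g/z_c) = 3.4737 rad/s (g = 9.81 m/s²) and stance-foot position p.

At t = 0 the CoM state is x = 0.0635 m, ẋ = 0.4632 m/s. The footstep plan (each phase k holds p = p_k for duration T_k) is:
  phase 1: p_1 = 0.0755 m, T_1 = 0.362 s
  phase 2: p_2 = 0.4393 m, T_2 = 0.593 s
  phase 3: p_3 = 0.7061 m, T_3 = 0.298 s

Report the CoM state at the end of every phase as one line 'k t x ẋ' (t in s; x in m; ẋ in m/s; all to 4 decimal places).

1 0.3620 0.2682 0.8129
2 0.9550 0.6603 0.9470
3 1.2530 0.9688 1.3054

phase 1: p=0.0755, T=0.362, ωT=1.257479, cosh=1.900458, sinh=1.616088; start (x,ẋ)=(0.063500, 0.463200) → end (x,ẋ)=(0.268192, 0.812927)
phase 2: p=0.4393, T=0.593, ωT=2.059904, cosh=3.986342, sinh=3.858876; start (x,ẋ)=(0.268192, 0.812927) → end (x,ẋ)=(0.660270, 0.946967)
phase 3: p=0.7061, T=0.298, ωT=1.035163, cosh=1.585366, sinh=1.230198; start (x,ẋ)=(0.660270, 0.946967) → end (x,ẋ)=(0.968807, 1.305442)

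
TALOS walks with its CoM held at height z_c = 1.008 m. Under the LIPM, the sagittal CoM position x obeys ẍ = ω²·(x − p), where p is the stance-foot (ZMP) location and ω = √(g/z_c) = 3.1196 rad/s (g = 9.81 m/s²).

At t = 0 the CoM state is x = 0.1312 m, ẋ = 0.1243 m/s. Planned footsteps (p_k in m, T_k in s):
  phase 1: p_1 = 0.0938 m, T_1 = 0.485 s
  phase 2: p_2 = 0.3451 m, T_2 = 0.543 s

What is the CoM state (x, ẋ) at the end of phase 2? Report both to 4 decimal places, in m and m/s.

phase 1: p=0.0938, T=0.485, ωT=1.513006, cosh=2.380303, sinh=2.160056; start (x,ẋ)=(0.131200, 0.124300) → end (x,ẋ)=(0.268890, 0.547892)
phase 2: p=0.3451, T=0.543, ωT=1.693943, cosh=2.812342, sinh=2.628549; start (x,ẋ)=(0.268890, 0.547892) → end (x,ẋ)=(0.592422, 0.915939)

x = 0.5924, ẋ = 0.9159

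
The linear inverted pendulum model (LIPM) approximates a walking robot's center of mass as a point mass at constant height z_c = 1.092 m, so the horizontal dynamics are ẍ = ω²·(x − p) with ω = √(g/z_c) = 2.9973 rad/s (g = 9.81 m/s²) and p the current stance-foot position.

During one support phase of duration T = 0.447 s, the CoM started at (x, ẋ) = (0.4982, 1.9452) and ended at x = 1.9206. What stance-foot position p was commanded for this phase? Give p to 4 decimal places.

p = 0.2402

ωT = 2.9973·0.447 = 1.339793; cosh(ωT) = 2.040077, sinh(ωT) = 1.778177
x(T) = p + (x₀−p)·cosh(ωT) + (ẋ₀/ω)·sinh(ωT) ⇒ p·(1 − cosh) = x(T) − x₀·cosh − (ẋ₀/ω)·sinh
numerator   = 1.9206 − (0.4982)·2.040077 − (1.9452/2.9973)·1.778177 = -0.249775
denominator = 1 − 2.040077 = -1.040077
p = -0.249775 / -1.040077 = 0.2402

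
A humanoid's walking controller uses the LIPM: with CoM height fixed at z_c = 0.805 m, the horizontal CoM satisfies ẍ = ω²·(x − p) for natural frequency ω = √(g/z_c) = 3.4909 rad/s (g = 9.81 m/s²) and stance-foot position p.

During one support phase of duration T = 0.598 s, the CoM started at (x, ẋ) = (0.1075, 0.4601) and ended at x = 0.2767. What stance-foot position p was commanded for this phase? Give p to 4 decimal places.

p = 0.2219

ωT = 3.4909·0.598 = 2.087558; cosh(ωT) = 4.094594, sinh(ωT) = 3.970604
x(T) = p + (x₀−p)·cosh(ωT) + (ẋ₀/ω)·sinh(ωT) ⇒ p·(1 − cosh) = x(T) − x₀·cosh − (ẋ₀/ω)·sinh
numerator   = 0.2767 − (0.1075)·4.094594 − (0.4601/3.4909)·3.970604 = -0.686794
denominator = 1 − 4.094594 = -3.094594
p = -0.686794 / -3.094594 = 0.2219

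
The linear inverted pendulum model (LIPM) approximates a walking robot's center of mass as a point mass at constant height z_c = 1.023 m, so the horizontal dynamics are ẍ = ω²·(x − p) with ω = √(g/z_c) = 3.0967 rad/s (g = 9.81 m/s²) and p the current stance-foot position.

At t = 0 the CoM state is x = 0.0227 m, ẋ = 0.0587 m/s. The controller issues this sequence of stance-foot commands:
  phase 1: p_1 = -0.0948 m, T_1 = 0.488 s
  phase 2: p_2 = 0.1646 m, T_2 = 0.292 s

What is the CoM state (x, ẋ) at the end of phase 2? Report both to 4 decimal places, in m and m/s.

phase 1: p=-0.0948, T=0.488, ωT=1.511190, cosh=2.376383, sinh=2.155736; start (x,ẋ)=(0.022700, 0.058700) → end (x,ẋ)=(0.225288, 0.923885)
phase 2: p=0.1646, T=0.292, ωT=0.904236, cosh=1.437448, sinh=1.032597; start (x,ẋ)=(0.225288, 0.923885) → end (x,ẋ)=(0.559907, 1.522096)

x = 0.5599, ẋ = 1.5221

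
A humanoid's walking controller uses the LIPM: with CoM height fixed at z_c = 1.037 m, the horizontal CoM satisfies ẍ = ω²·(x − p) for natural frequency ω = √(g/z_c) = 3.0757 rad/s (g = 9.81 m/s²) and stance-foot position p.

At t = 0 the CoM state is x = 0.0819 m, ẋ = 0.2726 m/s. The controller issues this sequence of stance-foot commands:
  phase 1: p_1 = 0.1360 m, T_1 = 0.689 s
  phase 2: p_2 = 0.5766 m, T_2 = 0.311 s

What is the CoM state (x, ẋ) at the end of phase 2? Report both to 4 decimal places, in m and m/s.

x = 0.2893, ẋ = -0.3426

phase 1: p=0.1360, T=0.689, ωT=2.119157, cosh=4.222126, sinh=4.101993; start (x,ẋ)=(0.081900, 0.272600) → end (x,ẋ)=(0.271144, 0.468399)
phase 2: p=0.5766, T=0.311, ωT=0.956543, cosh=1.493451, sinh=1.109232; start (x,ẋ)=(0.271144, 0.468399) → end (x,ẋ)=(0.289341, -0.342584)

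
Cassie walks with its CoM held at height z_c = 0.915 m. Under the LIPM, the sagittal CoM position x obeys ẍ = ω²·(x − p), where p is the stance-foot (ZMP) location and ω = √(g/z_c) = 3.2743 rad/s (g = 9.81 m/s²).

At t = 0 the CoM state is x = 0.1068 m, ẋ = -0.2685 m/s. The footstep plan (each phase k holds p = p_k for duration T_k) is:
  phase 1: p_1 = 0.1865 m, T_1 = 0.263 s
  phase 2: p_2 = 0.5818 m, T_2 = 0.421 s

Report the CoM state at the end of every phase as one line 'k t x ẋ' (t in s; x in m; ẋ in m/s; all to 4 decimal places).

phase 1: p=0.1865, T=0.263, ωT=0.861141, cosh=1.394269, sinh=0.971589; start (x,ẋ)=(0.106800, -0.268500) → end (x,ẋ)=(-0.004296, -0.627909)
phase 2: p=0.5818, T=0.421, ωT=1.378480, cosh=2.110413, sinh=1.858452; start (x,ẋ)=(-0.004296, -0.627909) → end (x,ẋ)=(-1.011498, -4.891616)

1 0.2630 -0.0043 -0.6279
2 0.6840 -1.0115 -4.8916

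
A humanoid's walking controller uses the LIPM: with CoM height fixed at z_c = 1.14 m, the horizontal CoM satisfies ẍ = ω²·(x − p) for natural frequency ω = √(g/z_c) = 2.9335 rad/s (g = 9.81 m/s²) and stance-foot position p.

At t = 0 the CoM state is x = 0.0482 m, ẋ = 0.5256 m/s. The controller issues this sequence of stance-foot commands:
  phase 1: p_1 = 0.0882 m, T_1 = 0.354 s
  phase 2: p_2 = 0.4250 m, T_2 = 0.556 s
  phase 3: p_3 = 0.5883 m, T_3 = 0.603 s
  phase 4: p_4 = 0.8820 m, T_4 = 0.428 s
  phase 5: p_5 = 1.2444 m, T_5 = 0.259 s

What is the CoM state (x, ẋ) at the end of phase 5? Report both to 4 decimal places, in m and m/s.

phase 1: p=0.0882, T=0.354, ωT=1.038459, cosh=1.589430, sinh=1.235430; start (x,ẋ)=(0.048200, 0.525600) → end (x,ẋ)=(0.245977, 0.690439)
phase 2: p=0.4250, T=0.556, ωT=1.631026, cosh=2.652421, sinh=2.456693; start (x,ẋ)=(0.245977, 0.690439) → end (x,ẋ)=(0.528371, 0.541168)
phase 3: p=0.5883, T=0.603, ωT=1.768900, cosh=3.017461, sinh=2.846941; start (x,ẋ)=(0.528371, 0.541168) → end (x,ẋ)=(0.932667, 1.132459)
phase 4: p=0.8820, T=0.428, ωT=1.255538, cosh=1.897324, sinh=1.612402; start (x,ẋ)=(0.932667, 1.132459) → end (x,ẋ)=(1.600589, 2.388295)
phase 5: p=1.2444, T=0.259, ωT=0.759777, cosh=1.302785, sinh=0.835014; start (x,ẋ)=(1.600589, 2.388295) → end (x,ẋ)=(2.388260, 3.983924)

x = 2.3883, ẋ = 3.9839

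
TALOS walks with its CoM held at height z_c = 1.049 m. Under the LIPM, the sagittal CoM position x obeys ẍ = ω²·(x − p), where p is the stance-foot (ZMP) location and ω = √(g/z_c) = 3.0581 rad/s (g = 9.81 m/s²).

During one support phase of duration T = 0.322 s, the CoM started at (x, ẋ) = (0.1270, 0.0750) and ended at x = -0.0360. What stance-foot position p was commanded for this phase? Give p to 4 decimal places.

p = 0.4911

ωT = 3.0581·0.322 = 0.984708; cosh(ωT) = 1.525289, sinh(ωT) = 1.151741
x(T) = p + (x₀−p)·cosh(ωT) + (ẋ₀/ω)·sinh(ωT) ⇒ p·(1 − cosh) = x(T) − x₀·cosh − (ẋ₀/ω)·sinh
numerator   = -0.0360 − (0.1270)·1.525289 − (0.0750/3.0581)·1.151741 = -0.257958
denominator = 1 − 1.525289 = -0.525289
p = -0.257958 / -0.525289 = 0.4911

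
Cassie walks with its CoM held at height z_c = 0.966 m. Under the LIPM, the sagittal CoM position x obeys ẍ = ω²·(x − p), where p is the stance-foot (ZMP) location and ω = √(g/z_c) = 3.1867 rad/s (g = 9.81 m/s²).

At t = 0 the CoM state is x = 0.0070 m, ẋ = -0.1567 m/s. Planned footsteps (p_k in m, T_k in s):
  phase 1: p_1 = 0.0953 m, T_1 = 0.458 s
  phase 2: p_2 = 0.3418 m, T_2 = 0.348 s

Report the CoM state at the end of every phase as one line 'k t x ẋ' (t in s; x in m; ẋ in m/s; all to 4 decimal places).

1 0.4580 -0.2051 -0.9282
2 0.8060 -0.9707 -3.9138

phase 1: p=0.0953, T=0.458, ωT=1.459509, cosh=2.268097, sinh=2.035747; start (x,ẋ)=(0.007000, -0.156700) → end (x,ẋ)=(-0.205077, -0.928241)
phase 2: p=0.3418, T=0.348, ωT=1.108972, cosh=1.680569, sinh=1.350671; start (x,ẋ)=(-0.205077, -0.928241) → end (x,ẋ)=(-0.970696, -3.913831)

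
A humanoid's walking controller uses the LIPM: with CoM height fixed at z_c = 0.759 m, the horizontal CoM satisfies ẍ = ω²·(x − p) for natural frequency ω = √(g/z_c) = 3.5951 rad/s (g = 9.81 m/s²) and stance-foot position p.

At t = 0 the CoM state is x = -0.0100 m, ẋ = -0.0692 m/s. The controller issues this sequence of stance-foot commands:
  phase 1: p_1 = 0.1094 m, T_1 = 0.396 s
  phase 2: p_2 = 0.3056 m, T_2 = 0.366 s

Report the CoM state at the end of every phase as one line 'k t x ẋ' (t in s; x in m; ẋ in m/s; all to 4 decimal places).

phase 1: p=0.1094, T=0.396, ωT=1.423660, cosh=2.196560, sinh=1.955729; start (x,ẋ)=(-0.010000, -0.069200) → end (x,ẋ)=(-0.190514, -0.991508)
phase 2: p=0.3056, T=0.366, ωT=1.315807, cosh=1.998007, sinh=1.729749; start (x,ẋ)=(-0.190514, -0.991508) → end (x,ẋ)=(-1.162694, -5.066185)

1 0.3960 -0.1905 -0.9915
2 0.7620 -1.1627 -5.0662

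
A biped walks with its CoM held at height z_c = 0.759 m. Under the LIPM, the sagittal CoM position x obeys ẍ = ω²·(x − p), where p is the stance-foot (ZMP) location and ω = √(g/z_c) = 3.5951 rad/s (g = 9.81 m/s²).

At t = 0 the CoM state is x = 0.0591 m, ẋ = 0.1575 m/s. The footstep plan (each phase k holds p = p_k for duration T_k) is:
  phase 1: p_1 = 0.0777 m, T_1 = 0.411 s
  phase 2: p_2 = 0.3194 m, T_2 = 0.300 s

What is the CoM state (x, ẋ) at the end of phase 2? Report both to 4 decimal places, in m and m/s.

x = 0.0830, ẋ = -0.5371

phase 1: p=0.0777, T=0.411, ωT=1.477586, cosh=2.305271, sinh=2.077083; start (x,ẋ)=(0.059100, 0.157500) → end (x,ẋ)=(0.125818, 0.224188)
phase 2: p=0.3194, T=0.300, ωT=1.078530, cosh=1.640225, sinh=1.300129; start (x,ẋ)=(0.125818, 0.224188) → end (x,ẋ)=(0.082958, -0.537101)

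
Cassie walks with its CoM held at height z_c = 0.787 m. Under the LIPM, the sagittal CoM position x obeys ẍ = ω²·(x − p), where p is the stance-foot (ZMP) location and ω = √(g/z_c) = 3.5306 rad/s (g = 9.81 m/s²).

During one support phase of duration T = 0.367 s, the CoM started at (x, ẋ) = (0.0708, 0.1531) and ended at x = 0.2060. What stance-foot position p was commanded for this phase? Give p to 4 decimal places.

p = 0.0066

ωT = 3.5306·0.367 = 1.295730; cosh(ωT) = 1.963680, sinh(ωT) = 1.689982
x(T) = p + (x₀−p)·cosh(ωT) + (ẋ₀/ω)·sinh(ωT) ⇒ p·(1 − cosh) = x(T) − x₀·cosh − (ẋ₀/ω)·sinh
numerator   = 0.2060 − (0.0708)·1.963680 − (0.1531/3.5306)·1.689982 = -0.006313
denominator = 1 − 1.963680 = -0.963680
p = -0.006313 / -0.963680 = 0.0066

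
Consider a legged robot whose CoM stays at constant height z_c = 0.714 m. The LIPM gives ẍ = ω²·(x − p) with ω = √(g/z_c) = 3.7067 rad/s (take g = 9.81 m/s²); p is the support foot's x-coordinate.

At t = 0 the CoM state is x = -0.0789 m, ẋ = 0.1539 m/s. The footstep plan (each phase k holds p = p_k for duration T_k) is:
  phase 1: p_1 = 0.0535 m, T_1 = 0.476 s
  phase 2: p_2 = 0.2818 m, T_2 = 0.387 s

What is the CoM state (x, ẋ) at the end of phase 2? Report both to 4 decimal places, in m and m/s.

phase 1: p=0.0535, T=0.476, ωT=1.764389, cosh=3.004648, sinh=2.833357; start (x,ẋ)=(-0.078900, 0.153900) → end (x,ẋ)=(-0.226676, -0.928103)
phase 2: p=0.2818, T=0.387, ωT=1.434493, cosh=2.217876, sinh=1.979640; start (x,ẋ)=(-0.226676, -0.928103) → end (x,ẋ)=(-1.341610, -5.789580)

x = -1.3416, ẋ = -5.7896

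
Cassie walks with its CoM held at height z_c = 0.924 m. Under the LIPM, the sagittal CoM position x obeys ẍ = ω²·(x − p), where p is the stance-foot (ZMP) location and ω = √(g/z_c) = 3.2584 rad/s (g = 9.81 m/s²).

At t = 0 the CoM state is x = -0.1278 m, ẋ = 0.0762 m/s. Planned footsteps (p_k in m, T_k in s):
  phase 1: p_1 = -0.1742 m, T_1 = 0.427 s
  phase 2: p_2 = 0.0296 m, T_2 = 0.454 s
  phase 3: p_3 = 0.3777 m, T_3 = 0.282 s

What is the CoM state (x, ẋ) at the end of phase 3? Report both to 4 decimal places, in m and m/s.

phase 1: p=-0.1742, T=0.427, ωT=1.391337, cosh=2.134482, sinh=1.885739; start (x,ẋ)=(-0.127800, 0.076200) → end (x,ẋ)=(-0.031061, 0.447752)
phase 2: p=0.0296, T=0.454, ωT=1.479314, cosh=2.308863, sinh=2.081069; start (x,ẋ)=(-0.031061, 0.447752) → end (x,ẋ)=(0.175512, 0.622460)
phase 3: p=0.3777, T=0.282, ωT=0.918869, cosh=1.452712, sinh=1.053742; start (x,ẋ)=(0.175512, 0.622460) → end (x,ẋ)=(0.285278, 0.210041)

x = 0.2853, ẋ = 0.2100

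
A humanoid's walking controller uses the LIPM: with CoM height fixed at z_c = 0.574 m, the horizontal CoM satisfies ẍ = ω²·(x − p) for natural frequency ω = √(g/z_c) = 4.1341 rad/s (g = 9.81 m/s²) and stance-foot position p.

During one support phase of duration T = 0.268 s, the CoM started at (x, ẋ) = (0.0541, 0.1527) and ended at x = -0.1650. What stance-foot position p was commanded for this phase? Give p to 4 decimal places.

p = 0.4501

ωT = 4.1341·0.268 = 1.107939; cosh(ωT) = 1.679175, sinh(ωT) = 1.348936
x(T) = p + (x₀−p)·cosh(ωT) + (ẋ₀/ω)·sinh(ωT) ⇒ p·(1 − cosh) = x(T) − x₀·cosh − (ẋ₀/ω)·sinh
numerator   = -0.1650 − (0.0541)·1.679175 − (0.1527/4.1341)·1.348936 = -0.305669
denominator = 1 − 1.679175 = -0.679175
p = -0.305669 / -0.679175 = 0.4501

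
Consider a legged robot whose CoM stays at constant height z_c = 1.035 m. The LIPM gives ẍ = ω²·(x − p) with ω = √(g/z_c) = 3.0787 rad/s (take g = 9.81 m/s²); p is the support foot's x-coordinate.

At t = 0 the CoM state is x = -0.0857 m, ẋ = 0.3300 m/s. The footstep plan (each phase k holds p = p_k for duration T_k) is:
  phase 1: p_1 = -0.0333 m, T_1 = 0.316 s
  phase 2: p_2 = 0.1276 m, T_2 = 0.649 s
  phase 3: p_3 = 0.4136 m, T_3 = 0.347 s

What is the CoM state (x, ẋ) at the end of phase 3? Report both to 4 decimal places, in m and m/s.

x = -0.2281, ẋ = -1.6414

phase 1: p=-0.0333, T=0.316, ωT=0.972869, cosh=1.511761, sinh=1.133764; start (x,ẋ)=(-0.085700, 0.330000) → end (x,ẋ)=(0.009010, 0.315978)
phase 2: p=0.1276, T=0.649, ωT=1.998076, cosh=3.755226, sinh=3.619630; start (x,ẋ)=(0.009010, 0.315978) → end (x,ẋ)=(0.053762, -0.134973)
phase 3: p=0.4136, T=0.347, ωT=1.068309, cosh=1.627021, sinh=1.283432; start (x,ẋ)=(0.053762, -0.134973) → end (x,ẋ)=(-0.228131, -1.641432)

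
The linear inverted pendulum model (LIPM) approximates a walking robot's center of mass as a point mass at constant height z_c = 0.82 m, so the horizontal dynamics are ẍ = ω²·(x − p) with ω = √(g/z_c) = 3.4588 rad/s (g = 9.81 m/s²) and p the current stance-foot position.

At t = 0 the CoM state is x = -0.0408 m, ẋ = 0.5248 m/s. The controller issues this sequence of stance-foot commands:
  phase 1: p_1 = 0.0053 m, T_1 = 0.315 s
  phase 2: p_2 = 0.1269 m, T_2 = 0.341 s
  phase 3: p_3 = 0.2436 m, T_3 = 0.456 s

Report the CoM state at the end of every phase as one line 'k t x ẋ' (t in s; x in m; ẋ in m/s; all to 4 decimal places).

phase 1: p=0.0053, T=0.315, ωT=1.089522, cosh=1.654615, sinh=1.318238; start (x,ẋ)=(-0.040800, 0.524800) → end (x,ẋ)=(0.129037, 0.658148)
phase 2: p=0.1269, T=0.341, ωT=1.179451, cosh=1.780017, sinh=1.472570; start (x,ẋ)=(0.129037, 0.658148) → end (x,ẋ)=(0.410908, 1.182400)
phase 3: p=0.2436, T=0.456, ωT=1.577213, cosh=2.523996, sinh=2.317446; start (x,ẋ)=(0.410908, 1.182400) → end (x,ẋ)=(1.458109, 4.325442)

1 0.3150 0.1290 0.6581
2 0.6560 0.4109 1.1824
3 1.1120 1.4581 4.3254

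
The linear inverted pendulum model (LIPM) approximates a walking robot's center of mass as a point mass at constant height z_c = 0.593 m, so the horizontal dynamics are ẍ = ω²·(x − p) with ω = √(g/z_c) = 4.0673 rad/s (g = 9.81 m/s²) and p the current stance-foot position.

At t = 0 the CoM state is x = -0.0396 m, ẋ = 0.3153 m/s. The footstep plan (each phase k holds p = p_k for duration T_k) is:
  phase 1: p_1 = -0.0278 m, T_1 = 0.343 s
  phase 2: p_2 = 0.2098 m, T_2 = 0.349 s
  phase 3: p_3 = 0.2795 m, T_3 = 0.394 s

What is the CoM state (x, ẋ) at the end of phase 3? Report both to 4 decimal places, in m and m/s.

phase 1: p=-0.0278, T=0.343, ωT=1.395084, cosh=2.141563, sinh=1.893750; start (x,ẋ)=(-0.039600, 0.315300) → end (x,ẋ)=(0.093734, 0.584346)
phase 2: p=0.2098, T=0.349, ωT=1.419488, cosh=2.188420, sinh=1.946582; start (x,ẋ)=(0.093734, 0.584346) → end (x,ẋ)=(0.235464, 0.359864)
phase 3: p=0.2795, T=0.394, ωT=1.602516, cosh=2.583450, sinh=2.382061; start (x,ẋ)=(0.235464, 0.359864) → end (x,ẋ)=(0.376493, 0.503044)

x = 0.3765, ẋ = 0.5030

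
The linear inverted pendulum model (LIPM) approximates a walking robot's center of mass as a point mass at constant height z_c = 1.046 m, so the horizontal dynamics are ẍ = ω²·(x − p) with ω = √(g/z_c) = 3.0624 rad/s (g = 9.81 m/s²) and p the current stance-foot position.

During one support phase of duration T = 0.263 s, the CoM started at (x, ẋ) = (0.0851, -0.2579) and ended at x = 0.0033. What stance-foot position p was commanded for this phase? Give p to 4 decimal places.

ωT = 3.0624·0.263 = 0.805411; cosh(ωT) = 1.342260, sinh(ωT) = 0.895356
x(T) = p + (x₀−p)·cosh(ωT) + (ẋ₀/ω)·sinh(ωT) ⇒ p·(1 − cosh) = x(T) − x₀·cosh − (ẋ₀/ω)·sinh
numerator   = 0.0033 − (0.0851)·1.342260 − (-0.2579/3.0624)·0.895356 = -0.035524
denominator = 1 − 1.342260 = -0.342260
p = -0.035524 / -0.342260 = 0.1038

p = 0.1038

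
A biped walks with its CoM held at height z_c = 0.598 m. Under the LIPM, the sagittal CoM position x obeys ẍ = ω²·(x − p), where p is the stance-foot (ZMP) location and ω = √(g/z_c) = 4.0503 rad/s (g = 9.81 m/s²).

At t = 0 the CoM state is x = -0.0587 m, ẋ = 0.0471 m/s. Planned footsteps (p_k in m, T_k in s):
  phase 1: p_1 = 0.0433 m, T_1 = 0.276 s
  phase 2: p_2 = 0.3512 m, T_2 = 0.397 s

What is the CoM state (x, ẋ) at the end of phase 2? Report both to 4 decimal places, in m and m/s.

x = -1.1419, ẋ = -5.7677

phase 1: p=0.0433, T=0.276, ωT=1.117883, cosh=1.692672, sinh=1.365700; start (x,ẋ)=(-0.058700, 0.047100) → end (x,ẋ)=(-0.113471, -0.484488)
phase 2: p=0.3512, T=0.397, ωT=1.607969, cosh=2.596478, sinh=2.396184; start (x,ẋ)=(-0.113471, -0.484488) → end (x,ẋ)=(-1.141934, -5.767717)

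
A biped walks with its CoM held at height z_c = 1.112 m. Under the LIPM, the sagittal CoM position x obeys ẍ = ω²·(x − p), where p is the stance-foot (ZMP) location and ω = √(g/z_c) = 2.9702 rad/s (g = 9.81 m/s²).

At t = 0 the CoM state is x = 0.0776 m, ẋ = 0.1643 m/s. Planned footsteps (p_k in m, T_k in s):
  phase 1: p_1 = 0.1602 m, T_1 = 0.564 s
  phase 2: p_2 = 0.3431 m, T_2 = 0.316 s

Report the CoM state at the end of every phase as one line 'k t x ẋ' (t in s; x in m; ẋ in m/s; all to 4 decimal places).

1 0.5640 0.0744 -0.1780
2 0.8800 -0.1177 -1.1262

phase 1: p=0.1602, T=0.564, ωT=1.675193, cosh=2.763548, sinh=2.576276; start (x,ẋ)=(0.077600, 0.164300) → end (x,ẋ)=(0.074441, -0.178009)
phase 2: p=0.3431, T=0.316, ωT=0.938583, cosh=1.473769, sinh=1.082588; start (x,ẋ)=(0.074441, -0.178009) → end (x,ẋ)=(-0.117723, -1.126219)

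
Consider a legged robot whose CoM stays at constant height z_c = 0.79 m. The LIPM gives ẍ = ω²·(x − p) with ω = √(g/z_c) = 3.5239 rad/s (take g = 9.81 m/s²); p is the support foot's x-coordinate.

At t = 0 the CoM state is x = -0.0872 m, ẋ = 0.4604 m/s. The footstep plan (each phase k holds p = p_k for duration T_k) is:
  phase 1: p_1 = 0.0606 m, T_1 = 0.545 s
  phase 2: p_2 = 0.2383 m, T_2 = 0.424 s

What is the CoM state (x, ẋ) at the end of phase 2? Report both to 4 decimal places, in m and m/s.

phase 1: p=0.0606, T=0.545, ωT=1.920526, cosh=3.485537, sinh=3.339007; start (x,ẋ)=(-0.087200, 0.460400) → end (x,ẋ)=(-0.018319, -0.134322)
phase 2: p=0.2383, T=0.424, ωT=1.494134, cosh=2.339959, sinh=2.115516; start (x,ẋ)=(-0.018319, -0.134322) → end (x,ẋ)=(-0.442815, -2.227366)

x = -0.4428, ẋ = -2.2274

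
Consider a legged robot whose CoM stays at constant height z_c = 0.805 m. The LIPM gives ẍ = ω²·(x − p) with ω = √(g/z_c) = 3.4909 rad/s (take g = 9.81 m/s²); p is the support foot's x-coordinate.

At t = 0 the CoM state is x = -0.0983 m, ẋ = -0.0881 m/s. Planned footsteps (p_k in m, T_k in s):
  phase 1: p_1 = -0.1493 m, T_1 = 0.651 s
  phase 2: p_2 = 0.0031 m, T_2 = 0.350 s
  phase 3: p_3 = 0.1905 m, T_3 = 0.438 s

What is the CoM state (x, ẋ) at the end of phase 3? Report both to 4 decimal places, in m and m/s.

x = 0.4974, ẋ = 1.2453

phase 1: p=-0.1493, T=0.651, ωT=2.272576, cosh=4.903706, sinh=4.800660; start (x,ẋ)=(-0.098300, -0.088100) → end (x,ẋ)=(-0.020365, 0.422673)
phase 2: p=0.0031, T=0.350, ωT=1.221815, cosh=1.844018, sinh=1.549323; start (x,ẋ)=(-0.020365, 0.422673) → end (x,ẋ)=(0.147419, 0.652503)
phase 3: p=0.1905, T=0.438, ωT=1.529014, cosh=2.415188, sinh=2.198439; start (x,ẋ)=(0.147419, 0.652503) → end (x,ẋ)=(0.497374, 1.245293)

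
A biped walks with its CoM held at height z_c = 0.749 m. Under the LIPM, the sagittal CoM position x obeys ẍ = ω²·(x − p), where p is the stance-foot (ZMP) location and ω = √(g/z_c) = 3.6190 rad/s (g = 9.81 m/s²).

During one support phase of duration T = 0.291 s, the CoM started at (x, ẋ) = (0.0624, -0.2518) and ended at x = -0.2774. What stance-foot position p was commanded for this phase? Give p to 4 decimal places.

p = 0.4774

ωT = 3.6190·0.291 = 1.053129; cosh(ωT) = 1.607726, sinh(ωT) = 1.258881
x(T) = p + (x₀−p)·cosh(ωT) + (ẋ₀/ω)·sinh(ωT) ⇒ p·(1 − cosh) = x(T) − x₀·cosh − (ẋ₀/ω)·sinh
numerator   = -0.2774 − (0.0624)·1.607726 − (-0.2518/3.6190)·1.258881 = -0.290133
denominator = 1 − 1.607726 = -0.607726
p = -0.290133 / -0.607726 = 0.4774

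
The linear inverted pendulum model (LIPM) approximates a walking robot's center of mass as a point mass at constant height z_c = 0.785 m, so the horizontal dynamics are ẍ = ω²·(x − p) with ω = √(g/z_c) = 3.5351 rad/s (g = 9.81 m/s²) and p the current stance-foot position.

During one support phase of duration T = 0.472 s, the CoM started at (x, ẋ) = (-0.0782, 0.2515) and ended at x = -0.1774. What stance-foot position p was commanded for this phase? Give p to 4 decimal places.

p = 0.0828

ωT = 3.5351·0.472 = 1.668567; cosh(ωT) = 2.746539, sinh(ωT) = 2.558022
x(T) = p + (x₀−p)·cosh(ωT) + (ẋ₀/ω)·sinh(ωT) ⇒ p·(1 − cosh) = x(T) − x₀·cosh − (ẋ₀/ω)·sinh
numerator   = -0.1774 − (-0.0782)·2.746539 − (0.2515/3.5351)·2.558022 = -0.144608
denominator = 1 − 2.746539 = -1.746539
p = -0.144608 / -1.746539 = 0.0828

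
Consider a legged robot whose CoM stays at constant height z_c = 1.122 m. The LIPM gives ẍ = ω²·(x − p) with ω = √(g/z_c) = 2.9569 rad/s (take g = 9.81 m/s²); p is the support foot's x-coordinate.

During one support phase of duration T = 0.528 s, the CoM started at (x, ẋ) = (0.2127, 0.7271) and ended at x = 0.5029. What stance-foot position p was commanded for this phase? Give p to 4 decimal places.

p = 0.3941

ωT = 2.9569·0.528 = 1.561243; cosh(ωT) = 2.487308, sinh(ωT) = 2.277433
x(T) = p + (x₀−p)·cosh(ωT) + (ẋ₀/ω)·sinh(ωT) ⇒ p·(1 − cosh) = x(T) − x₀·cosh − (ẋ₀/ω)·sinh
numerator   = 0.5029 − (0.2127)·2.487308 − (0.7271/2.9569)·2.277433 = -0.586170
denominator = 1 − 2.487308 = -1.487308
p = -0.586170 / -1.487308 = 0.3941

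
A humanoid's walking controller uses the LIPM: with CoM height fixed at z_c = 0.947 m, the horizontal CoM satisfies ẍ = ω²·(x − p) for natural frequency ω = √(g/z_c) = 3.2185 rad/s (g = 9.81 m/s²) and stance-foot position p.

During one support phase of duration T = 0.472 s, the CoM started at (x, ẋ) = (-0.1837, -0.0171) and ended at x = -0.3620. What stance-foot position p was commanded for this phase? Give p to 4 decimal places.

p = -0.0640

ωT = 3.2185·0.472 = 1.519132; cosh(ωT) = 2.393580, sinh(ωT) = 2.174678
x(T) = p + (x₀−p)·cosh(ωT) + (ẋ₀/ω)·sinh(ωT) ⇒ p·(1 − cosh) = x(T) − x₀·cosh − (ẋ₀/ω)·sinh
numerator   = -0.3620 − (-0.1837)·2.393580 − (-0.0171/3.2185)·2.174678 = 0.089255
denominator = 1 − 2.393580 = -1.393580
p = 0.089255 / -1.393580 = -0.0640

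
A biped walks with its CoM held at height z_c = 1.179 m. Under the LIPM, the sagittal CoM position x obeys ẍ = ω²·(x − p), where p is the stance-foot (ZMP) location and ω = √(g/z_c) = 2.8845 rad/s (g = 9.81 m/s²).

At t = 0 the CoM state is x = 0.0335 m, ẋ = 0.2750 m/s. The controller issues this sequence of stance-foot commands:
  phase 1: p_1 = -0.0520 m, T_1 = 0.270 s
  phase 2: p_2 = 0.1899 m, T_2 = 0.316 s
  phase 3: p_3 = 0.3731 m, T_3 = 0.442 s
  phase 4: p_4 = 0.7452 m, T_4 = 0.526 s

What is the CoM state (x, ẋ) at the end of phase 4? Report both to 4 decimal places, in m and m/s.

x = 1.4407, ẋ = 2.2915

phase 1: p=-0.0520, T=0.270, ωT=0.778815, cosh=1.318919, sinh=0.859970; start (x,ẋ)=(0.033500, 0.275000) → end (x,ẋ)=(0.142755, 0.574793)
phase 2: p=0.1899, T=0.316, ωT=0.911502, cosh=1.444988, sinh=1.043068; start (x,ẋ)=(0.142755, 0.574793) → end (x,ẋ)=(0.329627, 0.688721)
phase 3: p=0.3731, T=0.442, ωT=1.274949, cosh=1.928982, sinh=1.649537; start (x,ẋ)=(0.329627, 0.688721) → end (x,ẋ)=(0.683095, 1.121682)
phase 4: p=0.7452, T=0.526, ωT=1.517247, cosh=2.389485, sinh=2.170170; start (x,ẋ)=(0.683095, 1.121682) → end (x,ẋ)=(1.440705, 2.291475)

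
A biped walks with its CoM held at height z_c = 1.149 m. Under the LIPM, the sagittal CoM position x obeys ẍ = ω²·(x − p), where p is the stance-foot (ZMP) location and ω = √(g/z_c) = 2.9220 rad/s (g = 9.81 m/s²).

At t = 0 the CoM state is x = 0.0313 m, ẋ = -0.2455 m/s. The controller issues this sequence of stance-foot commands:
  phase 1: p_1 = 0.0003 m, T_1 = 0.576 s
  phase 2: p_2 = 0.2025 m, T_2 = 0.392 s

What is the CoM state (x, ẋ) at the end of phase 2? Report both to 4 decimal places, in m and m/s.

x = -0.5926, ẋ = -2.1553

phase 1: p=0.0003, T=0.576, ωT=1.683072, cosh=2.783933, sinh=2.598131; start (x,ẋ)=(0.031300, -0.245500) → end (x,ẋ)=(-0.131687, -0.448112)
phase 2: p=0.2025, T=0.392, ωT=1.145424, cosh=1.730932, sinh=1.412843; start (x,ẋ)=(-0.131687, -0.448112) → end (x,ẋ)=(-0.592626, -2.155285)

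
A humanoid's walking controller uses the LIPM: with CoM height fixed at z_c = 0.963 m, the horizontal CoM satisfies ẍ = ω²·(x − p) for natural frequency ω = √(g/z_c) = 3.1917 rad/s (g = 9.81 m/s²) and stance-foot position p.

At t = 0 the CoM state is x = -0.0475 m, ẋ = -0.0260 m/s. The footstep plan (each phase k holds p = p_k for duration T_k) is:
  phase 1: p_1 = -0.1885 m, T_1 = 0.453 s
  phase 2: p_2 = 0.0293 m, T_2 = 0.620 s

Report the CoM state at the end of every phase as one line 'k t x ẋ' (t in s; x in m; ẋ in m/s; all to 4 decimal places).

1 0.4530 0.1111 0.8440
2 1.0730 1.2690 4.0374

phase 1: p=-0.1885, T=0.453, ωT=1.445840, cosh=2.240483, sinh=2.004935; start (x,ẋ)=(-0.047500, -0.026000) → end (x,ẋ)=(0.111076, 0.844028)
phase 2: p=0.0293, T=0.620, ωT=1.978854, cosh=3.686338, sinh=3.548110; start (x,ẋ)=(0.111076, 0.844028) → end (x,ẋ)=(1.269031, 4.037438)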